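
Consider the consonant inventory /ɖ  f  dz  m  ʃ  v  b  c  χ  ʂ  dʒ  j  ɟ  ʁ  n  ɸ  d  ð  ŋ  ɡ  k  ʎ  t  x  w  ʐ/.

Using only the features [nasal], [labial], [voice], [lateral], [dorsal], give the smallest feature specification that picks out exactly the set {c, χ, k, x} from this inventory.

[−voice, +dorsal]

Every target segment is [−voice], [+dorsal]; each remaining inventory member fails at least one of these. Each conjunct is needed — [+dorsal] alone would also admit /j, ɟ, ʁ, ŋ, …/; [−voice] alone would also admit /f, ʃ, ʂ, ɸ, …/ — and no other single listed feature has exactly this extension, so two is the minimum.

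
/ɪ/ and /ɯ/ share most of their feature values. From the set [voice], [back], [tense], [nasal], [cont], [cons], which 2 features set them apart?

The two segments share [+voice], [−nasal], [+continuant], [−consonantal]. The only features from the list on which they differ: /ɪ/ is [−back] while /ɯ/ is [+back]; /ɪ/ is [−tense] while /ɯ/ is [+tense].

[back], [tense]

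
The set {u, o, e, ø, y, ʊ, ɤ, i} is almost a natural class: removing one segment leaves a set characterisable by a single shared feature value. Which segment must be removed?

ʊ

[tense] groups all but one: /i, ɤ, u, y, e, ø, o/ share [+tense] while /ʊ/ (high back rounded lax vowel) alone is [-tense]. Removing any other segment would not leave a single-feature class that excludes it.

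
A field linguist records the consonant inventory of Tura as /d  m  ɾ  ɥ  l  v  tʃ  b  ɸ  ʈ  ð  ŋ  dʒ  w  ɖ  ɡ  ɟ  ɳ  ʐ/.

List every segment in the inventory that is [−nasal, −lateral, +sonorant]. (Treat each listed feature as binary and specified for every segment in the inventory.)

ɾ, ɥ, w

First, the [−nasal] segments are /d, ɾ, ɥ, l, v, tʃ, b, ɸ, ʈ, ð, dʒ, w, ɖ, ɡ, ɟ, ʐ/.
Among these, [−lateral] gives /d, ɾ, ɥ, v, tʃ, b, ɸ, ʈ, ð, dʒ, w, ɖ, ɡ, ɟ, ʐ/.
Of those, [+sonorant] leaves /ɾ, ɥ, w/.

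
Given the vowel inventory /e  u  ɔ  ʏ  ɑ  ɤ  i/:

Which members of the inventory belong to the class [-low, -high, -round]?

e, ɤ

Eliminate segments failing any feature: /u, ʏ, i/ are [+high]; /ɔ/ is [+round]; /ɑ/ is [+low]. The remaining /e, ɤ/ satisfy [-low], [-high], [-round].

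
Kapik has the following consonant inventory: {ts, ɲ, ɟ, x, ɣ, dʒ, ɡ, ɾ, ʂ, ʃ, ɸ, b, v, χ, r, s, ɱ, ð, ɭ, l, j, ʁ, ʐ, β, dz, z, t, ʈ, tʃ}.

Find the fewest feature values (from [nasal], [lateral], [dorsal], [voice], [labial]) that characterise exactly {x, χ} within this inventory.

[−voice, +dorsal]

The class [−voice], [+dorsal] has exactly /x, χ/ as its extension in this inventory. No smaller conjunction from the listed features achieves this: [+dorsal] alone would also admit /ɲ, ɟ, ɣ, ɡ, …/; [−voice] alone would also admit /ts, ʂ, ʃ, ɸ, …/; and checking the remaining single features turns up none with this extension.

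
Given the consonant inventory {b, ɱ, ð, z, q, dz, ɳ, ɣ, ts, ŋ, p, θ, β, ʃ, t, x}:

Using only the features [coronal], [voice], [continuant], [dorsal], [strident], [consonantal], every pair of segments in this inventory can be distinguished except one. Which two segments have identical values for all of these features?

ɱ, b

Both /ɱ/ and /b/ are [-coronal], [+voice], [-continuant], [-dorsal], [-strident], [+consonantal]. Since the list omits [sonorant] and [nasal] — which do distinguish the labiodental nasal from the voiced bilabial stop — this pair collapses; all other pairs remain distinct.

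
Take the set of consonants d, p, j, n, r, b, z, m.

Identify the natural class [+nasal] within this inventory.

n, m

The feature [nasal] marks segments produced with velum lowered (airflow through the nose). In this inventory /n, m/ have that property, so they are [+nasal]; /d, p, j, r, b, z/ are [−nasal].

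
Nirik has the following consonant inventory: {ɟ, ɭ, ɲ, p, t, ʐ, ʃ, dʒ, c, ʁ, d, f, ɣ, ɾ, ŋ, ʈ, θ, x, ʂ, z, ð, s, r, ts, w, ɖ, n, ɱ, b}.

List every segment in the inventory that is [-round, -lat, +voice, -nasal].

ɟ, ʐ, dʒ, ʁ, d, ɣ, ɾ, z, ð, r, ɖ, b

Among the inventory, the [-round] segments are /ɟ, ɭ, ɲ, p, t, ʐ, ʃ, dʒ, c, ʁ, d, f, ɣ, ɾ, ŋ, ʈ, θ, x, ʂ, z, ð, s, r, ts, ɖ, n, ɱ, b/.
Intersecting with [-lateral] gives /ɟ, ɲ, p, t, ʐ, ʃ, dʒ, c, ʁ, d, f, ɣ, ɾ, ŋ, ʈ, θ, x, ʂ, z, ð, s, r, ts, ɖ, n, ɱ, b/.
Within that set, [+voice] gives /ɟ, ɲ, ʐ, dʒ, ʁ, d, ɣ, ɾ, ŋ, z, ð, r, ɖ, n, ɱ, b/.
Then [-nasal] leaves /ɟ, ʐ, dʒ, ʁ, d, ɣ, ɾ, z, ð, r, ɖ, b/.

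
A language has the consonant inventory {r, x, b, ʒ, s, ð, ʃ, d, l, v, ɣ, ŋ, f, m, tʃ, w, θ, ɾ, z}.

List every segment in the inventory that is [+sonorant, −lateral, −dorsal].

r, m, ɾ

Among the inventory, the [+sonorant] segments are /r, l, ŋ, m, w, ɾ/.
Then [−lateral] gives /r, ŋ, m, w, ɾ/.
Among these, [−dorsal] leaves /r, m, ɾ/.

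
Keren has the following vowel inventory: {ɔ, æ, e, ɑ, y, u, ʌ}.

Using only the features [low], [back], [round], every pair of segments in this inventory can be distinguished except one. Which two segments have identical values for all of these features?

u, ɔ

On the given features, /u/ and /ɔ/ have an identical profile: [-low], [+back], [+round]. No other two segments in the inventory coincide on all 3 features. (They do differ in [high] and [tense], which are not among the given features.)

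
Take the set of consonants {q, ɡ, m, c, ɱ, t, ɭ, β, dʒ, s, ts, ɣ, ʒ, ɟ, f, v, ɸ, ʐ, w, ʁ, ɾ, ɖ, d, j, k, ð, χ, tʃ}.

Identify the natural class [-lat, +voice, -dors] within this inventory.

Eliminate segments failing any feature: /q, c, t, s, ts, f, ɸ, k, χ, tʃ/ are [-voice]; /ɡ, ɣ, ɟ, w, ʁ, j/ are [+dorsal]; /ɭ/ is [+lateral]. The remaining /m, ɱ, β, dʒ, ʒ, v, ʐ, ɾ, ɖ, d, ð/ satisfy [-lateral], [+voice], [-dorsal].

m, ɱ, β, dʒ, ʒ, v, ʐ, ɾ, ɖ, d, ð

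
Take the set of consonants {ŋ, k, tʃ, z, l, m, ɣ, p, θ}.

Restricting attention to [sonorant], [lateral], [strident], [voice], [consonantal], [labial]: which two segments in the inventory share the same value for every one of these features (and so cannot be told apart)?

k, θ

Both /k/ and /θ/ are [−sonorant], [−lateral], [−strident], [−voice], [+consonantal], [−labial]. Since the list omits [continuant], [coronal] and [dorsal] — which do distinguish the voiceless velar stop from the voiceless dental fricative — this pair collapses; all other pairs remain distinct.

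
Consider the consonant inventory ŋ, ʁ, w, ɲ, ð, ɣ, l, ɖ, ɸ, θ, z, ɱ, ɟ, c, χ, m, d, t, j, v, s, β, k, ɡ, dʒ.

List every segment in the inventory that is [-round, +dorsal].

Among the inventory, the [-round] segments are /ŋ, ʁ, ɲ, ð, ɣ, l, ɖ, ɸ, θ, z, ɱ, ɟ, c, χ, m, d, t, j, v, s, β, k, ɡ, dʒ/.
Of those, [+dorsal] leaves /ŋ, ʁ, ɲ, ɣ, ɟ, c, χ, j, k, ɡ/.

ŋ, ʁ, ɲ, ɣ, ɟ, c, χ, j, k, ɡ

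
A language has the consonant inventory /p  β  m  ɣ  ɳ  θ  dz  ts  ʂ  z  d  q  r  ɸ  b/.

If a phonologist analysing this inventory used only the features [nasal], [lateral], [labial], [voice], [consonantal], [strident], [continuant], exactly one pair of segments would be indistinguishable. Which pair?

/r/ (alveolar trill) and /ɣ/ (voiced velar fricative) are both [−nasal], [−lateral], [−labial], [+voice], [+consonantal], [−strident], [+continuant], so none of the listed features separates them. (They do differ in [sonorant], [coronal] and [dorsal], which are not among the given features.) Every other pair in the inventory differs on at least one listed feature.

r, ɣ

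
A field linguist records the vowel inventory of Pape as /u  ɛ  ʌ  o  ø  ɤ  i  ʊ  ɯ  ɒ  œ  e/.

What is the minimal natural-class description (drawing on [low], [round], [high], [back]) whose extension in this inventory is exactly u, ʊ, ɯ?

[+high, +back]

/u, ʊ, ɯ/ are all [+high], [+back], and no other segment in the inventory matches both values. Dropping any one of them over-generates: [+back] alone would also admit /ʌ, o, ɤ, ɒ/; [+high] alone would also admit /i/. No other single listed feature picks out exactly this set either, so fewer than two features will not do.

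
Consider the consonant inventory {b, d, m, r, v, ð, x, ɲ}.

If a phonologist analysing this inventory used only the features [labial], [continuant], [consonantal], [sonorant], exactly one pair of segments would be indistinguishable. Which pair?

x, ð

On the given features, /x/ and /ð/ have an identical profile: [−labial], [+continuant], [+consonantal], [−sonorant]. No other two segments in the inventory coincide on all 4 features. (They do differ in [voice], [coronal] and [dorsal], which are not among the given features.)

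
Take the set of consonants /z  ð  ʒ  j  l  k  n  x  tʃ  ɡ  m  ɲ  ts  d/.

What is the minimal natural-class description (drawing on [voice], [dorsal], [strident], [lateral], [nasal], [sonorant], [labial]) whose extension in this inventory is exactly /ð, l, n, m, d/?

[-strident, -dorsal]

Every target segment is [-strident], [-dorsal]; each remaining inventory member fails at least one of these. Each conjunct is needed — [-dorsal] alone would also admit /z, ʒ, tʃ, ts/; [-strident] alone would also admit /j, k, x, ɡ, …/ — and no other single listed feature has exactly this extension, so two is the minimum.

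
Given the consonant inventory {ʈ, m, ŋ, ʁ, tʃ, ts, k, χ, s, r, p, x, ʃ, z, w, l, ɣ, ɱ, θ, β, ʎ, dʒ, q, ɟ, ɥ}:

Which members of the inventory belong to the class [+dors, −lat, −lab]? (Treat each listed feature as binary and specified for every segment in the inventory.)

ŋ, ʁ, k, χ, x, ɣ, q, ɟ

Checking each segment against [+dorsal], [−lateral], [−labial]: /ŋ/ (velar nasal), /ʁ/ (voiced uvular fricative), /k/ (voiceless velar stop), /χ/ (voiceless uvular fricative), /x/ (voiceless velar fricative), /ɣ/ (voiced velar fricative), among others, satisfy every feature; every other segment in the inventory fails at least one.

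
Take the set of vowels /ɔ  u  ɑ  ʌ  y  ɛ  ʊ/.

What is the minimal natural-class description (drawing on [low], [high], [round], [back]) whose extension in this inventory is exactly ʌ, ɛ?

[-low, -round]

The class [-low], [-round] has exactly /ʌ, ɛ/ as its extension in this inventory. No smaller conjunction from the listed features achieves this: [-round] alone would also admit /ɑ/; [-low] alone would also admit /ɔ, u, y, ʊ/; and checking the remaining single features turns up none with this extension.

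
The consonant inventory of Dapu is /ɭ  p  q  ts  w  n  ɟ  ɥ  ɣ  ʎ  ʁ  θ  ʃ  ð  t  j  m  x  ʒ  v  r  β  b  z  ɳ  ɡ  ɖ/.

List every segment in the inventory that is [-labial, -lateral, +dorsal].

Checking each segment against [-labial], [-lateral], [+dorsal]: /q/ (voiceless uvular stop), /ɟ/ (voiced palatal stop), /ɣ/ (voiced velar fricative), /ʁ/ (voiced uvular fricative), /j/ (palatal glide), /x/ (voiceless velar fricative), among others, satisfy every feature; every other segment in the inventory fails at least one.

q, ɟ, ɣ, ʁ, j, x, ɡ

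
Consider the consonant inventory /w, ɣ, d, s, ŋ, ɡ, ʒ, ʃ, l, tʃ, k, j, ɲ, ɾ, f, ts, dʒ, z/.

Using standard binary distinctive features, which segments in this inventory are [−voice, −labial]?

Eliminate segments failing any feature: /w, ɣ, d, ŋ, ɡ, ʒ, l, j, ɲ, ɾ, dʒ, z/ are [+voice]; /f/ is [+labial]. The remaining /s, ʃ, tʃ, k, ts/ satisfy [−voice], [−labial].

s, ʃ, tʃ, k, ts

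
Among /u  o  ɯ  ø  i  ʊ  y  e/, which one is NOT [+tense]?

/y, ø, e, u, i, o, ɯ/ are all [+tense]; /ʊ/ (high back rounded lax vowel) is [-tense].

ʊ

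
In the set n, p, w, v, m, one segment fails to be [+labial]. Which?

n

Every segment except /n/ is [+labial]. /n/ (alveolar nasal) is [−labial], so it is the exception.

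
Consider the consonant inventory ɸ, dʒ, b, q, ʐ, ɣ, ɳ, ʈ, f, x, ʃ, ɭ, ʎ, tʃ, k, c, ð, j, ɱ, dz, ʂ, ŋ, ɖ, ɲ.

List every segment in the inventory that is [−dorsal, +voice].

dʒ, b, ʐ, ɳ, ɭ, ð, ɱ, dz, ɖ

Among the inventory, the [−dorsal] segments are /ɸ, dʒ, b, ʐ, ɳ, ʈ, f, ʃ, ɭ, tʃ, ð, ɱ, dz, ʂ, ɖ/.
Then [+voice] leaves /dʒ, b, ʐ, ɳ, ɭ, ð, ɱ, dz, ɖ/.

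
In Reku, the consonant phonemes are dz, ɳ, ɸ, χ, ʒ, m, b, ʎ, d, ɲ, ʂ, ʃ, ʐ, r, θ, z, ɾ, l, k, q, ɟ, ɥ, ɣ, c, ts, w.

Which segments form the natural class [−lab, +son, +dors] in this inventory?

First, the [−labial] segments are /dz, ɳ, χ, ʒ, ʎ, d, ɲ, ʂ, ʃ, ʐ, r, θ, z, ɾ, l, k, q, ɟ, ɣ, c, ts/.
Then [+sonorant] gives /ɳ, ʎ, ɲ, r, ɾ, l/.
Within that set, [+dorsal] leaves /ʎ, ɲ/.

ʎ, ɲ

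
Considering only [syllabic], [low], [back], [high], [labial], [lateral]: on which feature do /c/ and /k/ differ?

[back]

/c/ is the voiceless palatal stop and /k/ is the voiceless velar stop. Both are [−syllabic], [−low], [+high], [−labial], [−lateral]. /c/ is [−back] while /k/ is [+back], so the distinguishing feature is [back].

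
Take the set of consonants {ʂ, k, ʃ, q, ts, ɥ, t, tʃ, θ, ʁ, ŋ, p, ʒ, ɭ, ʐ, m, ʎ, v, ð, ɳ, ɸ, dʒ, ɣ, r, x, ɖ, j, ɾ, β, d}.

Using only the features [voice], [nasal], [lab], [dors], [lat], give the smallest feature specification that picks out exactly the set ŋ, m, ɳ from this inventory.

The target set is precisely the extension of [+nasal] in this inventory.

[+nasal]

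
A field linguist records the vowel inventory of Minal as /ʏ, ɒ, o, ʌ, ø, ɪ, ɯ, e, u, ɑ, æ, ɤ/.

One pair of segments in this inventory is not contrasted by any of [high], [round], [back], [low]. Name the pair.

On the given features, /ʌ/ and /ɤ/ have an identical profile: [−high], [−round], [+back], [−low]. No other two segments in the inventory coincide on all 4 features. (They do differ in [tense], which is not among the given features.)

ʌ, ɤ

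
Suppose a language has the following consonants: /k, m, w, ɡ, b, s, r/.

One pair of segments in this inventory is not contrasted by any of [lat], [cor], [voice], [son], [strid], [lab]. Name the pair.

w, m

/w/ (labial-velar glide) and /m/ (bilabial nasal) are both [−lateral], [−coronal], [+voice], [+sonorant], [−strident], [+labial], so none of the listed features separates them. (They do differ in [nasal], [continuant], [round] and [dorsal], which are not among the given features.) Every other pair in the inventory differs on at least one listed feature.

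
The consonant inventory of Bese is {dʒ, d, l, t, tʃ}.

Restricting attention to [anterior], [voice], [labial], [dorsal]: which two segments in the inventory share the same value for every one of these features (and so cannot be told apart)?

/d/ (voiced alveolar stop) and /l/ (alveolar lateral approximant) are both [+anterior], [+voice], [−labial], [−dorsal], so none of the listed features separates them. (They do differ in [sonorant] and [lateral], which are not among the given features.) Every other pair in the inventory differs on at least one listed feature.

d, l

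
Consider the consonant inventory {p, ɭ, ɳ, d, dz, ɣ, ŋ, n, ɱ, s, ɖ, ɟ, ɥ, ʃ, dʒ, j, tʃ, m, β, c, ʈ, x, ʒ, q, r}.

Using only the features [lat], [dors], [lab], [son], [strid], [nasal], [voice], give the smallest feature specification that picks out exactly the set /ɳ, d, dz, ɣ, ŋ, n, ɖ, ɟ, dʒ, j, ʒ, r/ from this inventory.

[+voice, -lat, -lab]

The class [+voice], [-lateral], [-labial] has exactly /ɳ, d, dz, ɣ, ŋ, n, ɖ, ɟ, dʒ, j, ʒ, r/ as its extension in this inventory. No smaller conjunction from the listed features achieves this: [-lateral, -labial] alone would also admit /s, ʃ, tʃ, c, …/; [+voice, -labial] alone would also admit /ɭ/; [+voice, -lateral] alone would also admit /ɱ, ɥ, m, β/; and checking the remaining two-feature bundles turns up none with this extension.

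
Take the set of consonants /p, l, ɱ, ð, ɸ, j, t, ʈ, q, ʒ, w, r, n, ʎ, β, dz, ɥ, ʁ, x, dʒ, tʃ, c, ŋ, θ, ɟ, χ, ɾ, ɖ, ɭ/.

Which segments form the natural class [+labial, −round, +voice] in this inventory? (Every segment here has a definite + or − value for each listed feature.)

Checking each segment against [+labial], [−round], [+voice]: /ɱ/ (labiodental nasal), /β/ (voiced bilabial fricative) satisfy every feature; every other segment in the inventory fails at least one.

ɱ, β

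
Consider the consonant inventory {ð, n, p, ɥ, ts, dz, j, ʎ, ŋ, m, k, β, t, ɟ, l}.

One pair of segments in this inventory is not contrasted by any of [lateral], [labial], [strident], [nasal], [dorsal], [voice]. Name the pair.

/j/ (palatal glide) and /ɟ/ (voiced palatal stop) are both [−lateral], [−labial], [−strident], [−nasal], [+dorsal], [+voice], so none of the listed features separates them. (They do differ in [sonorant] and [continuant], which are not among the given features.) Every other pair in the inventory differs on at least one listed feature.

j, ɟ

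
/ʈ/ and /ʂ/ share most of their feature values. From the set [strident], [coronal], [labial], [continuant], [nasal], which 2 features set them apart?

The two segments share [+coronal], [−labial], [−nasal]. The only features from the list on which they differ: /ʈ/ is [−continuant] while /ʂ/ is [+continuant]; /ʈ/ is [−strident] while /ʂ/ is [+strident].

[continuant], [strident]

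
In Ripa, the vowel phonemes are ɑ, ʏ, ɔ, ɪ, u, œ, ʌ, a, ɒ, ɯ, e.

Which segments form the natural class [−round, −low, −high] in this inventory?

The [−round] segments are /ɑ, ɪ, ʌ, a, ɯ, e/.
Then [−low] gives /ɪ, ʌ, ɯ, e/.
Within that set, [−high] leaves /ʌ, e/.

ʌ, e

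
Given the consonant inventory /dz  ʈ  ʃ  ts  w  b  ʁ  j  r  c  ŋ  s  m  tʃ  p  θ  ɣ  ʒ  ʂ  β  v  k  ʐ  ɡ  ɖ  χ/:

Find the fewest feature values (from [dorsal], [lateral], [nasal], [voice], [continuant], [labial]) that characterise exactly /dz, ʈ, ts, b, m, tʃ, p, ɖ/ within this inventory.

[−continuant, −dorsal]

The class [−continuant], [−dorsal] has exactly /dz, ʈ, ts, b, m, tʃ, p, ɖ/ as its extension in this inventory. No smaller conjunction from the listed features achieves this: [−dorsal] alone would also admit /ʃ, r, s, θ, …/; [−continuant] alone would also admit /c, ŋ, k, ɡ/; and checking the remaining single features turns up none with this extension.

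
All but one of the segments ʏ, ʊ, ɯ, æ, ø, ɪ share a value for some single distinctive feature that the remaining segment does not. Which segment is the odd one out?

æ

[low] groups all but one: /ø, ɯ, ɪ, ʏ, ʊ/ share [−low] while /æ/ (low front unrounded vowel) alone is [+low]. Removing any other segment would not leave a single-feature class that excludes it.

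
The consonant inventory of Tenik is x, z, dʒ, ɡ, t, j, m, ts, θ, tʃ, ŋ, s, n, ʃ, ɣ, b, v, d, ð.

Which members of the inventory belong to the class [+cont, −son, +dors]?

x, ɣ

Eliminate segments failing any feature: /z, θ, s, ʃ, v, ð/ are [−dorsal]; /dʒ, ɡ, t, m, ts, tʃ, ŋ, n, b, d/ are [−continuant]; /j/ is [+sonorant]. The remaining /x, ɣ/ satisfy [+continuant], [−sonorant], [+dorsal].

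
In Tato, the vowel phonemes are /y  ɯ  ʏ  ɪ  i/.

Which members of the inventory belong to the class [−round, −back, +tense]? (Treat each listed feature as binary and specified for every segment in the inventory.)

Checking each segment against [−round], [−back], [+tense]: /i/ (high front unrounded tense vowel) satisfies every feature; every other segment in the inventory fails at least one.

i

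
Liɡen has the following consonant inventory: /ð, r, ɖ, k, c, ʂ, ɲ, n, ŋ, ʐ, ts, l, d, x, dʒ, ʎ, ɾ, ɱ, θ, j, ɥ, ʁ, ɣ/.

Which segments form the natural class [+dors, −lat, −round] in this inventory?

Checking each segment against [+dorsal], [−lateral], [−round]: /k/ (voiceless velar stop), /c/ (voiceless palatal stop), /ɲ/ (palatal nasal), /ŋ/ (velar nasal), /x/ (voiceless velar fricative), /j/ (palatal glide), among others, satisfy every feature; every other segment in the inventory fails at least one.

k, c, ɲ, ŋ, x, j, ʁ, ɣ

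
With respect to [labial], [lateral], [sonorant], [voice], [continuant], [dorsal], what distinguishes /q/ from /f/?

[continuant], [labial], [dorsal]

The two segments share [-lateral], [-sonorant], [-voice]. The only features from the list on which they differ: /q/ is [-continuant] while /f/ is [+continuant]; /q/ is [-labial] while /f/ is [+labial]; /q/ is [+dorsal] while /f/ is [-dorsal].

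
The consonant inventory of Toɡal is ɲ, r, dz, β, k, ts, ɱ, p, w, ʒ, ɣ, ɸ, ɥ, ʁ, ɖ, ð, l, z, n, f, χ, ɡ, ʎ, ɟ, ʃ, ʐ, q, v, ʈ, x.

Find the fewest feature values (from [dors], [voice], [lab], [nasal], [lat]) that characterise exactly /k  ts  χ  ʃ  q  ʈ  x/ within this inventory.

[-voice, -lab]

/k, ts, χ, ʃ, q, ʈ, x/ are all [-voice], [-labial], and no other segment in the inventory matches both values. Dropping any one of them over-generates: [-labial] alone would also admit /ɲ, r, dz, ʒ, …/; [-voice] alone would also admit /p, ɸ, f/. No other single listed feature picks out exactly this set either, so fewer than two features will not do.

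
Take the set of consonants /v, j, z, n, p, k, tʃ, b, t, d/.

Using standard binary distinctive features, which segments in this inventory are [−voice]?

The feature [voice] marks segments produced with vocal-fold vibration. In this inventory /p, k, tʃ, t/ lack that property, so they are [−voice]; /v, j, z, n, b, d/ are [+voice].

p, k, tʃ, t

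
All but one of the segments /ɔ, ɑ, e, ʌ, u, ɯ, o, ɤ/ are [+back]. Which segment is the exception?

/o, ɔ, ɤ, ʌ, ɯ, ɑ, u/ are all [+back]; /e/ (mid front unrounded tense vowel) is [−back].

e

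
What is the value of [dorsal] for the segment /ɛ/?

[+dorsal]

/ɛ/ is the mid front unrounded lax vowel. The feature [dorsal] marks segments articulated with the tongue body; /ɛ/ has this property, so it is [+dorsal].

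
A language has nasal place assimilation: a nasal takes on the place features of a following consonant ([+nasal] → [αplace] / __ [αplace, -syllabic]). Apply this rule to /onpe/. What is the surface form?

[ompe]

In /onpe/, the nasal /n/ precedes /p/, which is [+labial]. The nasal assimilates in place, becoming the [+labial] nasal /m/. The surface form is [ompe].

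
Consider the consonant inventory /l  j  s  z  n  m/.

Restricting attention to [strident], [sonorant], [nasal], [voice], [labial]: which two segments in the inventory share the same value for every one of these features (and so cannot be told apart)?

j, l

On the given features, /j/ and /l/ have an identical profile: [−strident], [+sonorant], [−nasal], [+voice], [−labial]. No other two segments in the inventory coincide on all 5 features. (They do differ in [lateral] and [dorsal], which are not among the given features.)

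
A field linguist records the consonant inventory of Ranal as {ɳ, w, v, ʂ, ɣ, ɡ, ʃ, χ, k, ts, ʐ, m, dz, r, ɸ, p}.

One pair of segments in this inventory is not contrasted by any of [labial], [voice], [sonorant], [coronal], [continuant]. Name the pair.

Both /ʃ/ and /ʂ/ are [−labial], [−voice], [−sonorant], [+coronal], [+continuant]. Since the list omits [distributed] — which does distinguish the voiceless postalveolar fricative from the voiceless retroflex fricative — this pair collapses; all other pairs remain distinct.

ʃ, ʂ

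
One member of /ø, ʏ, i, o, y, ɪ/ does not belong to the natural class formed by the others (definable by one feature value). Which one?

o

/ʏ, ø, ɪ, y, i/ are all [-back], but /o/ (mid back rounded tense vowel) is [+back]. No other single segment can be removed to leave a set sharing one feature value that the removed segment lacks, so /o/ is the odd one out.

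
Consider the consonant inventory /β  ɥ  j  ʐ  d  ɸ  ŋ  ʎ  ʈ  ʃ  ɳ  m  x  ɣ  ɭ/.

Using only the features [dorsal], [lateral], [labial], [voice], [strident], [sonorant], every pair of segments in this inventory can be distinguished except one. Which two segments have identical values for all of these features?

On the given features, /j/ and /ŋ/ have an identical profile: [+dorsal], [-lateral], [-labial], [+voice], [-strident], [+sonorant]. No other two segments in the inventory coincide on all 6 features. (They do differ in [nasal], [continuant] and [back], which are not among the given features.)

j, ŋ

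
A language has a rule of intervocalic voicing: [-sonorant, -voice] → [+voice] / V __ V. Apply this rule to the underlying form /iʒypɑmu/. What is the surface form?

/p/ satisfies [-sonorant, -voice] and sits in V __ V. The [+voice] counterpart of the voiceless bilabial stop is /b/. Other segments in /iʒypɑmu/ either fail the structural description or are not in the environment, so the surface form is [iʒybɑmu].

[iʒybɑmu]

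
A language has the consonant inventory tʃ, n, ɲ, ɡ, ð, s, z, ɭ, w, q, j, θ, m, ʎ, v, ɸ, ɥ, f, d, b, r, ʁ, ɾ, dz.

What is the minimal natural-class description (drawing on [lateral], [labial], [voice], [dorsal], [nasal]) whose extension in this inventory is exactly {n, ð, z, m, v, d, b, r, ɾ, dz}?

Every target segment is [+voice], [-lateral], [-dorsal]; each remaining inventory member fails at least one of these. Each conjunct is needed — [-lateral, -dorsal] alone would also admit /tʃ, s, θ, ɸ, …/; [+voice, -dorsal] alone would also admit /ɭ/; [+voice, -lateral] alone would also admit /ɲ, ɡ, w, j, …/ — and no other combination of two listed features has exactly this extension, so three is the minimum.

[+voice, -lateral, -dorsal]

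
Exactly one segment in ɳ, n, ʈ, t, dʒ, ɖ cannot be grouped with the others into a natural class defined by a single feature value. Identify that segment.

[distributed] (equivalently [strident]) groups all but one: /ɖ, n, ʈ, ɳ, t/ share [−distributed] while /dʒ/ (voiced postalveolar affricate) alone is [+distributed]. Removing any other segment would not leave a single-feature class that excludes it.

dʒ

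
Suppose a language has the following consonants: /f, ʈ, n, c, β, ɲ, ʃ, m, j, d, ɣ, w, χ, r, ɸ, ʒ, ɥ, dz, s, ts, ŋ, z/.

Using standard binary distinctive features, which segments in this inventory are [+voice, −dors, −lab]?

Checking each segment against [+voice], [−dorsal], [−labial]: /n/ (alveolar nasal), /d/ (voiced alveolar stop), /r/ (alveolar trill), /ʒ/ (voiced postalveolar fricative), /dz/ (voiced alveolar affricate), /z/ (voiced alveolar fricative) satisfy every feature; every other segment in the inventory fails at least one.

n, d, r, ʒ, dz, z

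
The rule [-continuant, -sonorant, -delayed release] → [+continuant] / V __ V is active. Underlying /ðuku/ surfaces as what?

[ðuxu]

/k/ satisfies [-continuant, -sonorant, -delayed release] and sits in V __ V. The [+continuant] counterpart of the voiceless velar stop is /x/. Other segments in /ðuku/ either fail the structural description or are not in the environment, so the surface form is [ðuxu].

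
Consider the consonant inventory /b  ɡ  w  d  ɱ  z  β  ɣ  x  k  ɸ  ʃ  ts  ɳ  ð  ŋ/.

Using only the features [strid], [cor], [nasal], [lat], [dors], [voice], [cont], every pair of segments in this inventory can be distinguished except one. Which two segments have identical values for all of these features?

w, ɣ

Both /w/ and /ɣ/ are [−strident], [−coronal], [−nasal], [−lateral], [+dorsal], [+voice], [+continuant]. Since the list omits [sonorant], [labial] and [round] — which do distinguish the labial-velar glide from the voiced velar fricative — this pair collapses; all other pairs remain distinct.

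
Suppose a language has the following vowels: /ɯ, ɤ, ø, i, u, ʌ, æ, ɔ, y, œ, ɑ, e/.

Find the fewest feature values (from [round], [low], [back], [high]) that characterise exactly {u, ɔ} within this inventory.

[+back, +round]

The class [+back], [+round] has exactly /u, ɔ/ as its extension in this inventory. No smaller conjunction from the listed features achieves this: [+round] alone would also admit /ø, y, œ/; [+back] alone would also admit /ɯ, ɤ, ʌ, ɑ/; and checking the remaining single features turns up none with this extension.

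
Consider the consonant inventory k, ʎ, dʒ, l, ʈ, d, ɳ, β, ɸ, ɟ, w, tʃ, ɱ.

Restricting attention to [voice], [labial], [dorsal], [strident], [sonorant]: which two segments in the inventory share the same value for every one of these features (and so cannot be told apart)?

l, ɳ

Both /l/ and /ɳ/ are [+voice], [-labial], [-dorsal], [-strident], [+sonorant]. Since the list omits [nasal], [lateral] and [anterior] — which do distinguish the alveolar lateral approximant from the retroflex nasal — this pair collapses; all other pairs remain distinct.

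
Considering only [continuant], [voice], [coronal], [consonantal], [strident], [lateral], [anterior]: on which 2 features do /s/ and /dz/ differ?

/s/ is the voiceless alveolar fricative and /dz/ is the voiced alveolar affricate. Both are [+coronal], [+consonantal], [+strident], [−lateral], [+anterior]. /s/ is [−voice] while /dz/ is [+voice]; /s/ is [+continuant] while /dz/ is [−continuant], so the distinguishing features are [voice], [continuant].

[voice], [continuant]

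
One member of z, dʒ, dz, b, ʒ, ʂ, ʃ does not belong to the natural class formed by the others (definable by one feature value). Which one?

b

The remaining segments after removing /b/ share [+strident]; /b/ (voiced bilabial stop) is [−strident]. For every other candidate removal, the leftover set fails to share any single feature value that the removed segment lacks.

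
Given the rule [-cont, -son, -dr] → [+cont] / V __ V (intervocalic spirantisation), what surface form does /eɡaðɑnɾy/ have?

/ɡ/ satisfies [-cont, -son, -dr] and sits in V __ V. The [+continuant] counterpart of the voiced velar stop is /ɣ/. Other segments in /eɡaðɑnɾy/ either fail the structural description or are not in the environment, so the surface form is [eɣaðɑnɾy].

[eɣaðɑnɾy]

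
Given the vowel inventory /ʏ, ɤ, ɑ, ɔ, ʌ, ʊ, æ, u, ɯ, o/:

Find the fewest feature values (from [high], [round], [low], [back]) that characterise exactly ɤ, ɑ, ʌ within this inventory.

[−high, +back, −round]

Every target segment is [−high], [+back], [−round]; each remaining inventory member fails at least one of these. Each conjunct is needed — [+back, −round] alone would also admit /ɯ/; [−high, −round] alone would also admit /æ/; [−high, +back] alone would also admit /ɔ, o/ — and no other combination of two listed features has exactly this extension, so three is the minimum.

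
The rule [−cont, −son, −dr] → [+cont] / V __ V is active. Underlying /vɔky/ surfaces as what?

[vɔxy]

The only segment in the rule's environment that also matches [−cont, −son, −dr] is /k/. Applying [+continuant] turns the voiceless velar stop into /x/ (voiceless velar fricative), giving [vɔxy].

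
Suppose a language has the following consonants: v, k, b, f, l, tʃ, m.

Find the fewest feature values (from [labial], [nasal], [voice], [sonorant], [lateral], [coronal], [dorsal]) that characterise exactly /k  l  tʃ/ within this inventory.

[−labial]

Every target segment is [−labial] and no other inventory member is, so one feature is enough.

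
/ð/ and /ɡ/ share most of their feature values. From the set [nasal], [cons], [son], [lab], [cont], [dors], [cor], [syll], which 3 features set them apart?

[continuant], [coronal], [dorsal]

The two segments share [−nasal], [+consonantal], [−sonorant], [−labial], [−syllabic]. The only features from the list on which they differ: /ð/ is [+continuant] while /ɡ/ is [−continuant]; /ð/ is [+coronal] while /ɡ/ is [−coronal]; /ð/ is [−dorsal] while /ɡ/ is [+dorsal].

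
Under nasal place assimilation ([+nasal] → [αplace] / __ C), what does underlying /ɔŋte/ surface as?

[ɔnte]

In /ɔŋte/, the nasal /ŋ/ precedes /t/, which is [+coronal]. The nasal assimilates in place, becoming the [+coronal] nasal /n/. The surface form is [ɔnte].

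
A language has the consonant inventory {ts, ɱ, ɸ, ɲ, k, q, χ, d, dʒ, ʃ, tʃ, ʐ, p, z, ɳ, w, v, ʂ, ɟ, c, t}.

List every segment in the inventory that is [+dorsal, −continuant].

The [+dorsal] segments are /ɲ, k, q, χ, w, ɟ, c/.
Then [−continuant] leaves /ɲ, k, q, ɟ, c/.

ɲ, k, q, ɟ, c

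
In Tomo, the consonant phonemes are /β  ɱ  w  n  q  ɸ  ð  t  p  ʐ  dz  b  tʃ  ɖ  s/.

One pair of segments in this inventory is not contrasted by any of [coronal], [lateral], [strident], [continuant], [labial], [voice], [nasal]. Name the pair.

Both /β/ and /w/ are [−coronal], [−lateral], [−strident], [+continuant], [+labial], [+voice], [−nasal]. Since the list omits [sonorant], [round] and [dorsal] — which do distinguish the voiced bilabial fricative from the labial-velar glide — this pair collapses; all other pairs remain distinct.

β, w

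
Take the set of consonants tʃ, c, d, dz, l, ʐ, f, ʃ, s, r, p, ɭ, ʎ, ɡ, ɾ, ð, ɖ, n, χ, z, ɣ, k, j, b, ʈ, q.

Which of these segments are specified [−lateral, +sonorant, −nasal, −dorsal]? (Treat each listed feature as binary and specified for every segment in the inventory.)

The [−lateral] segments are /tʃ, c, d, dz, ʐ, f, ʃ, s, r, p, ɡ, ɾ, ð, ɖ, n, χ, z, ɣ, k, j, b, ʈ, q/.
Of those, [+sonorant] gives /r, ɾ, n, j/.
Within that set, [−nasal] gives /r, ɾ, j/.
Among these, [−dorsal] leaves /r, ɾ/.

r, ɾ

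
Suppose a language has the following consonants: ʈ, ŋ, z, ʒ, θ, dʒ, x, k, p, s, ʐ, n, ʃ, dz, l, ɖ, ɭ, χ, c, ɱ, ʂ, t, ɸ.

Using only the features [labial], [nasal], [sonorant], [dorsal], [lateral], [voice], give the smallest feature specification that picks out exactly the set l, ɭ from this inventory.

[+lateral]

The target set is precisely the extension of [+lateral] in this inventory.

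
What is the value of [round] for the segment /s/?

[−round]

As the voiceless alveolar fricative, /s/ is [−round].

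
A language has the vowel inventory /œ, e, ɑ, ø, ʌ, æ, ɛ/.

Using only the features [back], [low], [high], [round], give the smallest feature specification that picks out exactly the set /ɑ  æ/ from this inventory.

[+low]

Every target segment is [+low] and no other inventory member is, so one feature is enough.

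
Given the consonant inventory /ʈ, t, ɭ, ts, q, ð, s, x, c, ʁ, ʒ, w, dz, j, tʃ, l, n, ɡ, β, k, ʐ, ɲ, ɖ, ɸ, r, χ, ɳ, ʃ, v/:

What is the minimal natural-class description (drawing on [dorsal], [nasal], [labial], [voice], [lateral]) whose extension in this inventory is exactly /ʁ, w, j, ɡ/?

[+voice, −nasal, +dorsal]

The class [+voice], [−nasal], [+dorsal] has exactly /ʁ, w, j, ɡ/ as its extension in this inventory. No smaller conjunction from the listed features achieves this: [−nasal, +dorsal] alone would also admit /q, x, c, k, …/; [+voice, +dorsal] alone would also admit /ɲ/; [+voice, −nasal] alone would also admit /ɭ, ð, ʒ, dz, …/; and checking the remaining two-feature bundles turns up none with this extension.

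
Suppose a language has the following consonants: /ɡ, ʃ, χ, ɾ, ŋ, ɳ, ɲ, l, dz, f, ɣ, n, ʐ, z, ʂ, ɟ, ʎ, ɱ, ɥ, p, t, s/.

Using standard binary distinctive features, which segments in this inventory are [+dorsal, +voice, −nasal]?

ɡ, ɣ, ɟ, ʎ, ɥ

Checking each segment against [+dorsal], [+voice], [−nasal]: /ɡ/ (voiced velar stop), /ɣ/ (voiced velar fricative), /ɟ/ (voiced palatal stop), /ʎ/ (palatal lateral approximant), /ɥ/ (labial-palatal glide) satisfy every feature; every other segment in the inventory fails at least one.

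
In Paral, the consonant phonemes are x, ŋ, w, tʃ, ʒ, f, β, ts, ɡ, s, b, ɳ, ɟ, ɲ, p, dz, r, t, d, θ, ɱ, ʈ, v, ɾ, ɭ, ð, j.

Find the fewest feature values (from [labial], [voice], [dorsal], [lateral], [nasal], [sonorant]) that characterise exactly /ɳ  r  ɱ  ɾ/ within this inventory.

The class [+sonorant], [−lateral], [−dorsal] has exactly /ɳ, r, ɱ, ɾ/ as its extension in this inventory. No smaller conjunction from the listed features achieves this: [−lateral, −dorsal] alone would also admit /tʃ, ʒ, f, β, …/; [+sonorant, −dorsal] alone would also admit /ɭ/; [+sonorant, −lateral] alone would also admit /ŋ, w, ɲ, j/; and checking the remaining two-feature bundles turns up none with this extension.

[+sonorant, −lateral, −dorsal]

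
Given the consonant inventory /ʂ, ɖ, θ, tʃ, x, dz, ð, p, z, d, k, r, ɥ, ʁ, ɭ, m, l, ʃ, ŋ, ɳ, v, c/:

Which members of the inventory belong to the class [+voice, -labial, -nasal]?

ɖ, dz, ð, z, d, r, ʁ, ɭ, l

Eliminate segments failing any feature: /ʂ, θ, tʃ, x, p, k, ʃ, c/ are [-voice]; /ɥ, m, v/ are [+labial]; /ŋ, ɳ/ are [+nasal]. The remaining /ɖ, dz, ð, z, d, r, ʁ, ɭ, l/ satisfy [+voice], [-labial], [-nasal].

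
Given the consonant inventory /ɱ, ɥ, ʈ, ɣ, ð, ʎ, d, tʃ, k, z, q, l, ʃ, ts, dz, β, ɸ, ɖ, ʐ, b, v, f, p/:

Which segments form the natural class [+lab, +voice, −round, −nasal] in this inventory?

Checking each segment against [+labial], [+voice], [−round], [−nasal]: /β/ (voiced bilabial fricative), /b/ (voiced bilabial stop), /v/ (voiced labiodental fricative) satisfy every feature; every other segment in the inventory fails at least one.

β, b, v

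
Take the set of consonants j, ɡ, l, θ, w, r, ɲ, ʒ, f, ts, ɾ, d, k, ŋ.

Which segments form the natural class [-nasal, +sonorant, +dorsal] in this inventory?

The [-nasal] segments are /j, ɡ, l, θ, w, r, ʒ, f, ts, ɾ, d, k/.
Intersecting with [+sonorant] gives /j, l, w, r, ɾ/.
Then [+dorsal] leaves /j, w/.

j, w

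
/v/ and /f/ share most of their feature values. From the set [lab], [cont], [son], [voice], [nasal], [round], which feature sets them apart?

[voice]

/v/ is the voiced labiodental fricative and /f/ is the voiceless labiodental fricative. Both are [+labial], [+continuant], [−sonorant], [−nasal], [−round]. /v/ is [+voice] while /f/ is [−voice], so the distinguishing feature is [voice].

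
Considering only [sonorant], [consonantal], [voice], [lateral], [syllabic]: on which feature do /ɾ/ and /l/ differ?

[lateral]

/ɾ/ (alveolar tap) and /l/ (alveolar lateral approximant) agree on [+sonorant], [+consonantal], [+voice], [−syllabic]. They differ on [lateral] (/ɾ/ [−], /l/ [+]).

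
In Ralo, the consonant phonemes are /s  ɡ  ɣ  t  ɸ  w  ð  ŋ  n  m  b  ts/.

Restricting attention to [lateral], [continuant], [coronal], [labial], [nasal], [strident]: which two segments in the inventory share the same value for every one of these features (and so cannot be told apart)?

/w/ (labial-velar glide) and /ɸ/ (voiceless bilabial fricative) are both [−lateral], [+continuant], [−coronal], [+labial], [−nasal], [−strident], so none of the listed features separates them. (They do differ in [sonorant], [voice], [round] and [dorsal], which are not among the given features.) Every other pair in the inventory differs on at least one listed feature.

w, ɸ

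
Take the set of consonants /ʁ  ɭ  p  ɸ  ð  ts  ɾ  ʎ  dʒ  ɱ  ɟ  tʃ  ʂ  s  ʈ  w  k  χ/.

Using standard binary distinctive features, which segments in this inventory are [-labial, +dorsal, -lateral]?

Eliminate segments failing any feature: /ɭ, ð, ts, ɾ, dʒ, tʃ, ʂ, s, ʈ/ are [-dorsal]; /p, ɸ, ɱ, w/ are [+labial]; /ʎ/ is [+lateral]. The remaining /ʁ, ɟ, k, χ/ satisfy [-labial], [+dorsal], [-lateral].

ʁ, ɟ, k, χ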